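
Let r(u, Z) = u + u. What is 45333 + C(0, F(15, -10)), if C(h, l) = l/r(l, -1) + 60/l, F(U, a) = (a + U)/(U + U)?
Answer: 91387/2 ≈ 45694.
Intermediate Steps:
r(u, Z) = 2*u
F(U, a) = (U + a)/(2*U) (F(U, a) = (U + a)/((2*U)) = (U + a)*(1/(2*U)) = (U + a)/(2*U))
C(h, l) = ½ + 60/l (C(h, l) = l/((2*l)) + 60/l = l*(1/(2*l)) + 60/l = ½ + 60/l)
45333 + C(0, F(15, -10)) = 45333 + (120 + (½)*(15 - 10)/15)/(2*(((½)*(15 - 10)/15))) = 45333 + (120 + (½)*(1/15)*5)/(2*(((½)*(1/15)*5))) = 45333 + (120 + ⅙)/(2*(⅙)) = 45333 + (½)*6*(721/6) = 45333 + 721/2 = 91387/2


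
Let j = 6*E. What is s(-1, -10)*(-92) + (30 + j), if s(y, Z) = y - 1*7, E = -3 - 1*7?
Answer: 706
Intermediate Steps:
E = -10 (E = -3 - 7 = -10)
j = -60 (j = 6*(-10) = -60)
s(y, Z) = -7 + y (s(y, Z) = y - 7 = -7 + y)
s(-1, -10)*(-92) + (30 + j) = (-7 - 1)*(-92) + (30 - 60) = -8*(-92) - 30 = 736 - 30 = 706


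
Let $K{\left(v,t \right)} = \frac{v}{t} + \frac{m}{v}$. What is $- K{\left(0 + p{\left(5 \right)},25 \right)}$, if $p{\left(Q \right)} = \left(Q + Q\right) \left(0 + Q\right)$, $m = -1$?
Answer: $- \frac{99}{50} \approx -1.98$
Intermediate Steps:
$p{\left(Q \right)} = 2 Q^{2}$ ($p{\left(Q \right)} = 2 Q Q = 2 Q^{2}$)
$K{\left(v,t \right)} = - \frac{1}{v} + \frac{v}{t}$ ($K{\left(v,t \right)} = \frac{v}{t} - \frac{1}{v} = - \frac{1}{v} + \frac{v}{t}$)
$- K{\left(0 + p{\left(5 \right)},25 \right)} = - (- \frac{1}{0 + 2 \cdot 5^{2}} + \frac{0 + 2 \cdot 5^{2}}{25}) = - (- \frac{1}{0 + 2 \cdot 25} + \left(0 + 2 \cdot 25\right) \frac{1}{25}) = - (- \frac{1}{0 + 50} + \left(0 + 50\right) \frac{1}{25}) = - (- \frac{1}{50} + 50 \cdot \frac{1}{25}) = - (\left(-1\right) \frac{1}{50} + 2) = - (- \frac{1}{50} + 2) = \left(-1\right) \frac{99}{50} = - \frac{99}{50}$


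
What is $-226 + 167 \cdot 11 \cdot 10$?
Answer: $18144$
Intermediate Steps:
$-226 + 167 \cdot 11 \cdot 10 = -226 + 167 \cdot 110 = -226 + 18370 = 18144$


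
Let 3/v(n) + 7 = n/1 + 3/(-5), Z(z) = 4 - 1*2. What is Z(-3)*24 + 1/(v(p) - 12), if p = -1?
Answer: 25445/531 ≈ 47.919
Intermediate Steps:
Z(z) = 2 (Z(z) = 4 - 2 = 2)
v(n) = 3/(-38/5 + n) (v(n) = 3/(-7 + (n/1 + 3/(-5))) = 3/(-7 + (n*1 + 3*(-⅕))) = 3/(-7 + (n - ⅗)) = 3/(-7 + (-⅗ + n)) = 3/(-38/5 + n))
Z(-3)*24 + 1/(v(p) - 12) = 2*24 + 1/(15/(-38 + 5*(-1)) - 12) = 48 + 1/(15/(-38 - 5) - 12) = 48 + 1/(15/(-43) - 12) = 48 + 1/(15*(-1/43) - 12) = 48 + 1/(-15/43 - 12) = 48 + 1/(-531/43) = 48 - 43/531 = 25445/531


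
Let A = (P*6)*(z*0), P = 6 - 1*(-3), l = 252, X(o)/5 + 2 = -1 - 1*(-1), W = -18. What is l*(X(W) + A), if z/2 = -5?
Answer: -2520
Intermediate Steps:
X(o) = -10 (X(o) = -10 + 5*(-1 - 1*(-1)) = -10 + 5*(-1 + 1) = -10 + 5*0 = -10 + 0 = -10)
z = -10 (z = 2*(-5) = -10)
P = 9 (P = 6 + 3 = 9)
A = 0 (A = (9*6)*(-10*0) = 54*0 = 0)
l*(X(W) + A) = 252*(-10 + 0) = 252*(-10) = -2520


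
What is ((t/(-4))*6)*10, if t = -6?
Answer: 90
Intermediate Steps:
((t/(-4))*6)*10 = (-6/(-4)*6)*10 = (-6*(-1/4)*6)*10 = ((3/2)*6)*10 = 9*10 = 90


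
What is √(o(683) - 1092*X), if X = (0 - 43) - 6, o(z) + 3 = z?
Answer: 2*√13547 ≈ 232.78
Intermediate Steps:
o(z) = -3 + z
X = -49 (X = -43 - 6 = -49)
√(o(683) - 1092*X) = √((-3 + 683) - 1092*(-49)) = √(680 + 53508) = √54188 = 2*√13547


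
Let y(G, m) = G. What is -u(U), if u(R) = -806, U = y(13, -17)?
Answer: 806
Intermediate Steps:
U = 13
-u(U) = -1*(-806) = 806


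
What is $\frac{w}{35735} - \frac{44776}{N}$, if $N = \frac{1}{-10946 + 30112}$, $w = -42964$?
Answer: $- \frac{30666948562724}{35735} \approx -8.5818 \cdot 10^{8}$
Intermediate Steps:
$N = \frac{1}{19166} \approx 5.2176 \cdot 10^{-5}$
$\frac{w}{35735} - \frac{44776}{N} = - \frac{42964}{35735} - 44776 \frac{1}{\frac{1}{19166}} = \left(-42964\right) \frac{1}{35735} - 858176816 = - \frac{42964}{35735} - 858176816 = - \frac{30666948562724}{35735}$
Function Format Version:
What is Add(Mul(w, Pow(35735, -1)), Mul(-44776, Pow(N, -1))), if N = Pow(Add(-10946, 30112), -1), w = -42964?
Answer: Rational(-30666948562724, 35735) ≈ -8.5818e+8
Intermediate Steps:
N = Rational(1, 19166) (N = Pow(19166, -1) = Rational(1, 19166) ≈ 5.2176e-5)
Add(Mul(w, Pow(35735, -1)), Mul(-44776, Pow(N, -1))) = Add(Mul(-42964, Pow(35735, -1)), Mul(-44776, Pow(Rational(1, 19166), -1))) = Add(Mul(-42964, Rational(1, 35735)), Mul(-44776, 19166)) = Add(Rational(-42964, 35735), -858176816) = Rational(-30666948562724, 35735)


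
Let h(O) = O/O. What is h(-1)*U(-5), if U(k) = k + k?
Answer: -10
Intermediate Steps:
U(k) = 2*k
h(O) = 1
h(-1)*U(-5) = 1*(2*(-5)) = 1*(-10) = -10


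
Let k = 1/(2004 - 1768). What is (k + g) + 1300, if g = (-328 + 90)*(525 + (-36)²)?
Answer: -101975127/236 ≈ -4.3210e+5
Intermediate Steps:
k = 1/236 ≈ 0.0042373
g = -433398 (g = -238*(525 + 1296) = -238*1821 = -433398)
(k + g) + 1300 = (1/236 - 433398) + 1300 = -102281927/236 + 1300 = -101975127/236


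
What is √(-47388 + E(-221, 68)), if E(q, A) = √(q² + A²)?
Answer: √(-47388 + 17*√185) ≈ 217.16*I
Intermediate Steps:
E(q, A) = √(A² + q²)
√(-47388 + E(-221, 68)) = √(-47388 + √(68² + (-221)²)) = √(-47388 + √(4624 + 48841)) = √(-47388 + √53465) = √(-47388 + 17*√185)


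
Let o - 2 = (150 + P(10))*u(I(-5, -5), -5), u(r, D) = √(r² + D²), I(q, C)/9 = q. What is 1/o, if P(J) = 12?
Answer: -1/26900098 + 405*√82/26900098 ≈ 0.00013630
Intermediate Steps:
I(q, C) = 9*q
u(r, D) = √(D² + r²)
o = 2 + 810*√82 (o = 2 + (150 + 12)*√((-5)² + (9*(-5))²) = 2 + 162*√(25 + (-45)²) = 2 + 162*√(25 + 2025) = 2 + 162*√2050 = 2 + 162*(5*√82) = 2 + 810*√82 ≈ 7336.9)
1/o = 1/(2 + 810*√82)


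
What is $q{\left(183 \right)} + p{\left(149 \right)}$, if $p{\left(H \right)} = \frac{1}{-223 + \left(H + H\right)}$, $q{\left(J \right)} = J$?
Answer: $\frac{13726}{75} \approx 183.01$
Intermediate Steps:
$p{\left(H \right)} = \frac{1}{-223 + 2 H}$
$q{\left(183 \right)} + p{\left(149 \right)} = 183 + \frac{1}{-223 + 2 \cdot 149} = 183 + \frac{1}{-223 + 298} = 183 + \frac{1}{75} = \frac{13726}{75}$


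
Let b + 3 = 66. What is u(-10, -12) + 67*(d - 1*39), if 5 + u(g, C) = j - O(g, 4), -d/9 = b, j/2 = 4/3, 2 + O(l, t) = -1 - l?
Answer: -121834/3 ≈ -40611.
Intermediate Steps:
O(l, t) = -3 - l (O(l, t) = -2 + (-1 - l) = -3 - l)
j = 8/3 (j = 2*(4/3) = 8/3 ≈ 2.6667)
b = 63 (b = -3 + 66 = 63)
d = -567 (d = -9*63 = -567)
u(g, C) = ⅔ + g (u(g, C) = -5 + (8/3 - (-3 - g)) = -5 + (8/3 + (3 + g)) = -5 + (17/3 + g) = ⅔ + g)
u(-10, -12) + 67*(d - 1*39) = (⅔ - 10) + 67*(-567 - 1*39) = -28/3 + 67*(-567 - 39) = -28/3 + 67*(-606) = -28/3 - 40602 = -121834/3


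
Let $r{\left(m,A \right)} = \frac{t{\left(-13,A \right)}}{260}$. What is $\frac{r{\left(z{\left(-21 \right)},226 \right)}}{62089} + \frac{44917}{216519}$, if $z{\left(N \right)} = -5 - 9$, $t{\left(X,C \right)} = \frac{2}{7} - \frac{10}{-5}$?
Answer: $\frac{1268928349991}{6116768926905} \approx 0.20745$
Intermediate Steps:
$t{\left(X,C \right)} = \frac{16}{7}$ ($t{\left(X,C \right)} = 2 \cdot \frac{1}{7} - -2 = \frac{2}{7} + 2 = \frac{16}{7}$)
$z{\left(N \right)} = -14$
$r{\left(m,A \right)} = \frac{4}{455}$ ($r{\left(m,A \right)} = \frac{16}{7 \cdot 260} = \frac{16}{7} \cdot \frac{1}{260} = \frac{4}{455}$)
$\frac{r{\left(z{\left(-21 \right)},226 \right)}}{62089} + \frac{44917}{216519} = \frac{4}{455 \cdot 62089} + \frac{44917}{216519} = \frac{4}{455} \cdot \frac{1}{62089} + 44917 \cdot \frac{1}{216519} = \frac{4}{28250495} + \frac{44917}{216519} = \frac{1268928349991}{6116768926905}$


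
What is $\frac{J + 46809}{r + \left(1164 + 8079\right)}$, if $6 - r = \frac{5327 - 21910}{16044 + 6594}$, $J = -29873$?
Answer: $\frac{54771024}{29913635} \approx 1.831$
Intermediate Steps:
$r = \frac{21773}{3234}$ ($r = 6 - \frac{5327 - 21910}{16044 + 6594} = 6 - - \frac{16583}{22638} = 6 - \left(-16583\right) \frac{1}{22638} = 6 - - \frac{2369}{3234} = 6 + \frac{2369}{3234} = \frac{21773}{3234} \approx 6.7325$)
$\frac{J + 46809}{r + \left(1164 + 8079\right)} = \frac{-29873 + 46809}{\frac{21773}{3234} + \left(1164 + 8079\right)} = \frac{16936}{\frac{21773}{3234} + 9243} = \frac{16936}{\frac{29913635}{3234}} = 16936 \cdot \frac{3234}{29913635} = \frac{54771024}{29913635}$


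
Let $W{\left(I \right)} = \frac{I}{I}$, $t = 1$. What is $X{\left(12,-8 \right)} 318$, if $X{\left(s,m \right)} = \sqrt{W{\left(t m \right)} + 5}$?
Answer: $318 \sqrt{6} \approx 778.94$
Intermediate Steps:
$W{\left(I \right)} = 1$
$X{\left(s,m \right)} = \sqrt{6}$ ($X{\left(s,m \right)} = \sqrt{1 + 5} = \sqrt{6}$)
$X{\left(12,-8 \right)} 318 = \sqrt{6} \cdot 318 = 318 \sqrt{6}$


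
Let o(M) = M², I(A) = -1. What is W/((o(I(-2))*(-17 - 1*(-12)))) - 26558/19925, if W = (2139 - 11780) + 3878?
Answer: 22938997/19925 ≈ 1151.3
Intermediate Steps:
W = -5763 (W = -9641 + 3878 = -5763)
W/((o(I(-2))*(-17 - 1*(-12)))) - 26558/19925 = -5763/(-17 - 1*(-12)) - 26558/19925 = -5763/(-17 + 12) - 26558*1/19925 = -5763/(1*(-5)) - 26558/19925 = -5763/(-5) - 26558/19925 = -5763*(-⅕) - 26558/19925 = 5763/5 - 26558/19925 = 22938997/19925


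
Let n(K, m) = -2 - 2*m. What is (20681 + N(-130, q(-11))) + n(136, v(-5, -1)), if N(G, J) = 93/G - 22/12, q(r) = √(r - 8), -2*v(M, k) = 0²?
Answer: 4031908/195 ≈ 20676.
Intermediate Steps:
v(M, k) = 0 (v(M, k) = -½*0² = -½*0 = 0)
q(r) = √(-8 + r)
N(G, J) = -11/6 + 93/G (N(G, J) = 93/G - 22*1/12 = 93/G - 11/6 = -11/6 + 93/G)
(20681 + N(-130, q(-11))) + n(136, v(-5, -1)) = (20681 + (-11/6 + 93/(-130))) + (-2 - 2*0) = (20681 + (-11/6 + 93*(-1/130))) + (-2 + 0) = (20681 + (-11/6 - 93/130)) - 2 = (20681 - 497/195) - 2 = 4032298/195 - 2 = 4031908/195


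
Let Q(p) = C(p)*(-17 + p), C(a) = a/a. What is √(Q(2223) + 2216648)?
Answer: √2218854 ≈ 1489.6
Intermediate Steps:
C(a) = 1
Q(p) = -17 + p (Q(p) = 1*(-17 + p) = -17 + p)
√(Q(2223) + 2216648) = √((-17 + 2223) + 2216648) = √(2206 + 2216648) = √2218854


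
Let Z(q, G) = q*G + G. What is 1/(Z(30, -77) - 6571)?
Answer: -1/8958 ≈ -0.00011163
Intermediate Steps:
Z(q, G) = G + G*q (Z(q, G) = G*q + G = G + G*q)
1/(Z(30, -77) - 6571) = 1/(-77*(1 + 30) - 6571) = 1/(-77*31 - 6571) = 1/(-2387 - 6571) = 1/(-8958) = -1/8958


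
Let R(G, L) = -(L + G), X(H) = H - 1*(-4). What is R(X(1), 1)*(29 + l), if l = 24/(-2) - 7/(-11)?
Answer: -1164/11 ≈ -105.82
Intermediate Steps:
X(H) = 4 + H (X(H) = H + 4 = 4 + H)
R(G, L) = -G - L (R(G, L) = -(G + L) = -G - L)
l = -125/11 (l = 24*(-1/2) - 7*(-1/11) = -12 + 7/11 = -125/11 ≈ -11.364)
R(X(1), 1)*(29 + l) = (-(4 + 1) - 1*1)*(29 - 125/11) = (-1*5 - 1)*(194/11) = (-5 - 1)*(194/11) = -6*194/11 = -1164/11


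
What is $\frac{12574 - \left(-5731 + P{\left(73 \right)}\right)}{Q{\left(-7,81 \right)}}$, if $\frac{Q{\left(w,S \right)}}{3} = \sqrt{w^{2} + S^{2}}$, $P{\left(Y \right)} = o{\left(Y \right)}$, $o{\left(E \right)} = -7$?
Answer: $\frac{3052 \sqrt{6610}}{3305} \approx 75.078$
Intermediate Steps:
$P{\left(Y \right)} = -7$
$Q{\left(w,S \right)} = 3 \sqrt{S^{2} + w^{2}}$ ($Q{\left(w,S \right)} = 3 \sqrt{w^{2} + S^{2}} = 3 \sqrt{S^{2} + w^{2}}$)
$\frac{12574 - \left(-5731 + P{\left(73 \right)}\right)}{Q{\left(-7,81 \right)}} = \frac{12574 - \left(-5731 - 7\right)}{3 \sqrt{81^{2} + \left(-7\right)^{2}}} = \frac{12574 - -5738}{3 \sqrt{6561 + 49}} = \frac{12574 + 5738}{3 \sqrt{6610}} = 18312 \frac{\sqrt{6610}}{19830} = \frac{3052 \sqrt{6610}}{3305}$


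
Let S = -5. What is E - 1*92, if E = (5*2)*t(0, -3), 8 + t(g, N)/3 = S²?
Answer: 418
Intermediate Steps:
t(g, N) = 51 (t(g, N) = -24 + 3*(-5)² = -24 + 3*25 = -24 + 75 = 51)
E = 510 (E = (5*2)*51 = 10*51 = 510)
E - 1*92 = 510 - 1*92 = 510 - 92 = 418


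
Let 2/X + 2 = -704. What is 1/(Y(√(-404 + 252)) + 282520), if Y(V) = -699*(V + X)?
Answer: 1852883233/523967312666971 + 174203382*I*√38/9955378940672449 ≈ 3.5363e-6 + 1.0787e-7*I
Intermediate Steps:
X = -1/353 (X = 2/(-2 - 704) = 2/(-706) = 2*(-1/706) = -1/353 ≈ -0.0028329)
Y(V) = 699/353 - 699*V (Y(V) = -699*(V - 1/353) = -699*(-1/353 + V) = 699/353 - 699*V)
1/(Y(√(-404 + 252)) + 282520) = 1/((699/353 - 699*√(-404 + 252)) + 282520) = 1/((699/353 - 1398*I*√38) + 282520) = 1/(99730259/353 - 1398*I*√38)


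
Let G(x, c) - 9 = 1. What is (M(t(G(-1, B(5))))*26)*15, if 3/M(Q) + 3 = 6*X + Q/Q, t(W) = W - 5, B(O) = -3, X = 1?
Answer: 585/2 ≈ 292.50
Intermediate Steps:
G(x, c) = 10 (G(x, c) = 9 + 1 = 10)
t(W) = -5 + W
M(Q) = 3/4 (M(Q) = 3/(-3 + (6*1 + Q/Q)) = 3/(-3 + (6 + 1)) = 3/(-3 + 7) = 3/4)
(M(t(G(-1, B(5))))*26)*15 = ((3/4)*26)*15 = (39/2)*15 = 585/2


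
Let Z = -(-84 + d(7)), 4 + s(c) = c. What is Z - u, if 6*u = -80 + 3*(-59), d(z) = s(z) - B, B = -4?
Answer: 719/6 ≈ 119.83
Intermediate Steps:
s(c) = -4 + c
d(z) = z (d(z) = (-4 + z) - 1*(-4) = (-4 + z) + 4 = z)
u = -257/6 (u = (-80 + 3*(-59))/6 = (-80 - 177)/6 = (1/6)*(-257) = -257/6 ≈ -42.833)
Z = 77 (Z = -(-84 + 7) = -1*(-77) = 77)
Z - u = 77 - 1*(-257/6) = 77 + 257/6 = 719/6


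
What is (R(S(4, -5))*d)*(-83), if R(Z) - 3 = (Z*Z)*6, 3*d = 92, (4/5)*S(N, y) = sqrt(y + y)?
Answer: 230989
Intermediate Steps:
S(N, y) = 5*sqrt(2)*sqrt(y)/4 (S(N, y) = 5*sqrt(y + y)/4 = 5*sqrt(2*y)/4 = 5*(sqrt(2)*sqrt(y))/4 = 5*sqrt(2)*sqrt(y)/4)
d = 92/3 (d = (1/3)*92 = 92/3 ≈ 30.667)
R(Z) = 3 + 6*Z**2 (R(Z) = 3 + (Z*Z)*6 = 3 + Z**2*6 = 3 + 6*Z**2)
(R(S(4, -5))*d)*(-83) = ((3 + 6*(5*sqrt(2)*sqrt(-5)/4)**2)*(92/3))*(-83) = ((3 + 6*(5*sqrt(2)*(I*sqrt(5))/4)**2)*(92/3))*(-83) = ((3 + 6*(5*I*sqrt(10)/4)**2)*(92/3))*(-83) = ((3 + 6*(-125/8))*(92/3))*(-83) = ((3 - 375/4)*(92/3))*(-83) = -363/4*92/3*(-83) = -2783*(-83) = 230989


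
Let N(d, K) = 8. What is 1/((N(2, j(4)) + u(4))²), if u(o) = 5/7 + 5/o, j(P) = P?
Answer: 784/77841 ≈ 0.010072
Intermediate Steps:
u(o) = 5/7 + 5/o (u(o) = 5*(⅐) + 5/o = 5/7 + 5/o)
1/((N(2, j(4)) + u(4))²) = 1/((8 + (5/7 + 5/4))²) = 1/((8 + 55/28)²) = 1/((279/28)²) = 1/(77841/784) = 784/77841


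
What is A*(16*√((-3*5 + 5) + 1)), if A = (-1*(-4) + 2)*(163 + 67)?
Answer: 66240*I ≈ 66240.0*I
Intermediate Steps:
A = 1380 (A = (4 + 2)*230 = 6*230 = 1380)
A*(16*√((-3*5 + 5) + 1)) = 1380*(16*√((-3*5 + 5) + 1)) = 1380*(16*√((-15 + 5) + 1)) = 1380*(16*√(-10 + 1)) = 1380*(16*√(-9)) = 1380*(16*(3*I)) = 1380*(48*I) = 66240*I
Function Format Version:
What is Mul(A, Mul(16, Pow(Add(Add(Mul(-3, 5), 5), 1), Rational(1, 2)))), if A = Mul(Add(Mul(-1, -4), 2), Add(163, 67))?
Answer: Mul(66240, I) ≈ Mul(66240., I)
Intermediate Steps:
A = 1380 (A = Mul(Add(4, 2), 230) = Mul(6, 230) = 1380)
Mul(A, Mul(16, Pow(Add(Add(Mul(-3, 5), 5), 1), Rational(1, 2)))) = Mul(1380, Mul(16, Pow(Add(Add(Mul(-3, 5), 5), 1), Rational(1, 2)))) = Mul(1380, Mul(16, Pow(Add(Add(-15, 5), 1), Rational(1, 2)))) = Mul(1380, Mul(16, Pow(Add(-10, 1), Rational(1, 2)))) = Mul(1380, Mul(16, Pow(-9, Rational(1, 2)))) = Mul(1380, Mul(16, Mul(3, I))) = Mul(1380, Mul(48, I)) = Mul(66240, I)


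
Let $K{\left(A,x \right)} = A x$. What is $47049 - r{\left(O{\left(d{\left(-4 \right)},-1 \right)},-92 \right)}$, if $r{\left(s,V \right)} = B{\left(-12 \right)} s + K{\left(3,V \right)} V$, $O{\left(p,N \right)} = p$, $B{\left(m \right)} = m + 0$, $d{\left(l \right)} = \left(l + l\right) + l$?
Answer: $21513$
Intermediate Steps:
$d{\left(l \right)} = 3 l$ ($d{\left(l \right)} = 2 l + l = 3 l$)
$B{\left(m \right)} = m$
$r{\left(s,V \right)} = - 12 s + 3 V^{2}$ ($r{\left(s,V \right)} = - 12 s + 3 V V = - 12 s + 3 V^{2}$)
$47049 - r{\left(O{\left(d{\left(-4 \right)},-1 \right)},-92 \right)} = 47049 - \left(- 12 \cdot 3 \left(-4\right) + 3 \left(-92\right)^{2}\right) = 47049 - \left(\left(-12\right) \left(-12\right) + 3 \cdot 8464\right) = 47049 - \left(144 + 25392\right) = 47049 - 25536 = 21513$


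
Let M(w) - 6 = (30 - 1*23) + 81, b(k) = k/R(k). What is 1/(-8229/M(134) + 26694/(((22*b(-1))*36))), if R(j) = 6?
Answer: -517/149811 ≈ -0.0034510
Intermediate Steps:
b(k) = k/6
M(w) = 94 (M(w) = 6 + ((30 - 1*23) + 81) = 6 + ((30 - 23) + 81) = 6 + (7 + 81) = 6 + 88 = 94)
1/(-8229/M(134) + 26694/(((22*b(-1))*36))) = 1/(-8229/94 + 26694/(((22*((⅙)*(-1)))*36))) = 1/(-8229*1/94 + 26694/(((22*(-⅙))*36))) = 1/(-8229/94 + 26694/((-11/3*36))) = 1/(-8229/94 + 26694/(-132)) = 1/(-8229/94 + 26694*(-1/132)) = 1/(-8229/94 - 4449/22) = 1/(-149811/517) = -517/149811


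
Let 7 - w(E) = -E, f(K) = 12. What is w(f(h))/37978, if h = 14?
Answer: 19/37978 ≈ 0.00050029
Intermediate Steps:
w(E) = 7 + E (w(E) = 7 - (-1)*E = 7 + E)
w(f(h))/37978 = (7 + 12)/37978 = 19*(1/37978) = 19/37978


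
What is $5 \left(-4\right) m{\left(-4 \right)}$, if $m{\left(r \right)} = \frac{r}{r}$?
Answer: $-20$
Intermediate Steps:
$m{\left(r \right)} = 1$
$5 \left(-4\right) m{\left(-4 \right)} = 5 \left(-4\right) 1 = \left(-20\right) 1 = -20$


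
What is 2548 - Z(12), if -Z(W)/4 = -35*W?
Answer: 868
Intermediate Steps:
Z(W) = 140*W (Z(W) = -(-140)*W = 140*W)
2548 - Z(12) = 2548 - 140*12 = 2548 - 1*1680 = 2548 - 1680 = 868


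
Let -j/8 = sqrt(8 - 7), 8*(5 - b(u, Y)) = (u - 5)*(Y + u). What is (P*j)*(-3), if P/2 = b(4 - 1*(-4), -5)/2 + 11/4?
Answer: 225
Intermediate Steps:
b(u, Y) = 5 - (-5 + u)*(Y + u)/8 (b(u, Y) = 5 - (u - 5)*(Y + u)/8 = 5 - (-5 + u)*(Y + u)/8)
j = -8 (j = -8*sqrt(8 - 7) = -8*sqrt(1) = -8*1 = -8)
P = 75/8 (P = 2*((5 - (4 - 1*(-4))**2/8 + (5/8)*(-5) + 5*(4 - 1*(-4))/8 - 1/8*(-5)*(4 - 1*(-4)))/2 + 11/4) = 2*((5 - (4 + 4)**2/8 - 25/8 + 5*(4 + 4)/8 - 1/8*(-5)*(4 + 4))*(1/2) + 11*(1/4)) = 2*((5 - 1/8*8**2 - 25/8 + (5/8)*8 - 1/8*(-5)*8)*(1/2) + 11/4) = 2*((5 - 1/8*64 - 25/8 + 5 + 5)*(1/2) + 11/4) = 2*((5 - 8 - 25/8 + 5 + 5)*(1/2) + 11/4) = 2*((31/8)*(1/2) + 11/4) = 2*(31/16 + 11/4) = 2*(75/16) = 75/8 ≈ 9.3750)
(P*j)*(-3) = ((75/8)*(-8))*(-3) = -75*(-3) = 225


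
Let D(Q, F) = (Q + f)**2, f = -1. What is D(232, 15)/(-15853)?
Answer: -53361/15853 ≈ -3.3660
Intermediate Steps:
D(Q, F) = (-1 + Q)**2 (D(Q, F) = (Q - 1)**2 = (-1 + Q)**2)
D(232, 15)/(-15853) = (-1 + 232)**2/(-15853) = 231**2*(-1/15853) = 53361*(-1/15853) = -53361/15853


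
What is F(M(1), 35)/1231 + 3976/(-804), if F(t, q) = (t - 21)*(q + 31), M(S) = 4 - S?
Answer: -1462402/247431 ≈ -5.9103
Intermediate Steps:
F(t, q) = (-21 + t)*(31 + q)
F(M(1), 35)/1231 + 3976/(-804) = (-651 - 21*35 + 31*(4 - 1*1) + 35*(4 - 1*1))/1231 + 3976/(-804) = (-651 - 735 + 31*(4 - 1) + 35*(4 - 1))*(1/1231) + 3976*(-1/804) = (-651 - 735 + 31*3 + 35*3)*(1/1231) - 994/201 = (-651 - 735 + 93 + 105)*(1/1231) - 994/201 = -1188*1/1231 - 994/201 = -1188/1231 - 994/201 = -1462402/247431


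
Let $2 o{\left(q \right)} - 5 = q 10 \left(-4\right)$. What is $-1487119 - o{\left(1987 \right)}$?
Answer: $- \frac{2894763}{2} \approx -1.4474 \cdot 10^{6}$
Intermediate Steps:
$o{\left(q \right)} = \frac{5}{2} - 20 q$ ($o{\left(q \right)} = \frac{5}{2} + \frac{q 10 \left(-4\right)}{2} = \frac{5}{2} + \frac{10 q \left(-4\right)}{2} = \frac{5}{2} + \frac{\left(-40\right) q}{2} = \frac{5}{2} - 20 q$)
$-1487119 - o{\left(1987 \right)} = -1487119 - \left(\frac{5}{2} - 39740\right) = -1487119 - - \frac{79475}{2} = -1487119 + \frac{79475}{2} = - \frac{2894763}{2}$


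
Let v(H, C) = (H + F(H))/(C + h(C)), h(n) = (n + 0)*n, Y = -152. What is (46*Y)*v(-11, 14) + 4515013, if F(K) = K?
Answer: 474153277/105 ≈ 4.5157e+6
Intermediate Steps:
h(n) = n**2 (h(n) = n*n = n**2)
v(H, C) = 2*H/(C + C**2) (v(H, C) = (H + H)/(C + C**2) = (2*H)/(C + C**2) = 2*H/(C + C**2))
(46*Y)*v(-11, 14) + 4515013 = (46*(-152))*(2*(-11)/(14*(1 + 14))) + 4515013 = -13984*(-11)/(14*15) + 4515013 = -6992*(-11/105) + 4515013 = 76912/105 + 4515013 = 474153277/105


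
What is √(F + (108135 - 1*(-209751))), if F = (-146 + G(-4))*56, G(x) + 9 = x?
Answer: √308982 ≈ 555.86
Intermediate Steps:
G(x) = -9 + x
F = -8904 (F = (-146 + (-9 - 4))*56 = (-146 - 13)*56 = -159*56 = -8904)
√(F + (108135 - 1*(-209751))) = √(-8904 + (108135 - 1*(-209751))) = √(-8904 + (108135 + 209751)) = √(-8904 + 317886) = √308982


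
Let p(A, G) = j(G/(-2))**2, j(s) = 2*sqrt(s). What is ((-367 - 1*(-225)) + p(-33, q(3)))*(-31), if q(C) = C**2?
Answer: 4960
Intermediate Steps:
p(A, G) = -2*G (p(A, G) = (2*sqrt(G/(-2)))**2 = (2*sqrt(G*(-1/2)))**2 = (2*sqrt(-G/2))**2 = (2*(sqrt(2)*sqrt(-G)/2))**2 = (sqrt(2)*sqrt(-G))**2 = -2*G)
((-367 - 1*(-225)) + p(-33, q(3)))*(-31) = ((-367 - 1*(-225)) - 2*3**2)*(-31) = ((-367 + 225) - 2*9)*(-31) = (-142 - 18)*(-31) = -160*(-31) = 4960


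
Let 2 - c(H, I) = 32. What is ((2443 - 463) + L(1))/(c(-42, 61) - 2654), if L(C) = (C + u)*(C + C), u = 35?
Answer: -513/671 ≈ -0.76453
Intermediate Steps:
c(H, I) = -30 (c(H, I) = 2 - 1*32 = 2 - 32 = -30)
L(C) = 2*C*(35 + C) (L(C) = (C + 35)*(C + C) = (35 + C)*(2*C) = 2*C*(35 + C))
((2443 - 463) + L(1))/(c(-42, 61) - 2654) = ((2443 - 463) + 2*1*(35 + 1))/(-30 - 2654) = (1980 + 2*1*36)/(-2684) = (1980 + 72)*(-1/2684) = 2052*(-1/2684) = -513/671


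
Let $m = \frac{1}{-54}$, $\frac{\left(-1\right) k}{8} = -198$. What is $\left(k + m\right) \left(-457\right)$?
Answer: $- \frac{39089495}{54} \approx -7.2388 \cdot 10^{5}$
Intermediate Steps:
$k = 1584$ ($k = \left(-8\right) \left(-198\right) = 1584$)
$m = - \frac{1}{54} \approx -0.018519$
$\left(k + m\right) \left(-457\right) = \left(1584 - \frac{1}{54}\right) \left(-457\right) = \frac{85535}{54} \left(-457\right) = - \frac{39089495}{54}$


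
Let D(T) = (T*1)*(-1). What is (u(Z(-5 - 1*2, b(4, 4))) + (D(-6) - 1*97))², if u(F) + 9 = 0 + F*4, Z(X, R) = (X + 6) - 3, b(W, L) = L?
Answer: 13456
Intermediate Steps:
D(T) = -T (D(T) = T*(-1) = -T)
Z(X, R) = 3 + X (Z(X, R) = (6 + X) - 3 = 3 + X)
u(F) = -9 + 4*F (u(F) = -9 + (0 + F*4) = -9 + (0 + 4*F) = -9 + 4*F)
(u(Z(-5 - 1*2, b(4, 4))) + (D(-6) - 1*97))² = ((-9 + 4*(3 + (-5 - 1*2))) + (-1*(-6) - 1*97))² = ((-9 + 4*(3 + (-5 - 2))) + (6 - 97))² = ((-9 + 4*(3 - 7)) - 91)² = ((-9 + 4*(-4)) - 91)² = ((-9 - 16) - 91)² = (-25 - 91)² = (-116)² = 13456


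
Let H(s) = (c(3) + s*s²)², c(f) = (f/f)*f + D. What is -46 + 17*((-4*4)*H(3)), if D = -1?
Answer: -228798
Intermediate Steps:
c(f) = -1 + f (c(f) = (f/f)*f - 1 = 1*f - 1 = f - 1 = -1 + f)
H(s) = (2 + s³)² (H(s) = ((-1 + 3) + s*s²)² = (2 + s³)²)
-46 + 17*((-4*4)*H(3)) = -46 + 17*((-4*4)*(2 + 3³)²) = -46 + 17*(-16*(2 + 27)²) = -46 + 17*(-16*29²) = -46 + 17*(-16*841) = -46 + 17*(-13456) = -46 - 228752 = -228798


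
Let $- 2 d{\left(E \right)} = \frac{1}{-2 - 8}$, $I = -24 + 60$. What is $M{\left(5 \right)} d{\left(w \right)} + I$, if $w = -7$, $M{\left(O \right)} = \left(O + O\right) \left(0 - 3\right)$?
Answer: $\frac{69}{2} \approx 34.5$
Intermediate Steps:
$I = 36$
$M{\left(O \right)} = - 6 O$ ($M{\left(O \right)} = 2 O \left(-3\right) = - 6 O$)
$d{\left(E \right)} = \frac{1}{20}$ ($d{\left(E \right)} = - \frac{1}{2 \left(-2 - 8\right)} = - \frac{1}{2 \left(-10\right)} = \left(- \frac{1}{2}\right) \left(- \frac{1}{10}\right) = \frac{1}{20}$)
$M{\left(5 \right)} d{\left(w \right)} + I = \left(-6\right) 5 \cdot \frac{1}{20} + 36 = \left(-30\right) \frac{1}{20} + 36 = - \frac{3}{2} + 36 = \frac{69}{2}$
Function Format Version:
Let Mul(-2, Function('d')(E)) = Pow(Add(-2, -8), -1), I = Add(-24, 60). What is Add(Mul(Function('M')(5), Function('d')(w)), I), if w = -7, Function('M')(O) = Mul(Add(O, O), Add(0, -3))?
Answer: Rational(69, 2) ≈ 34.500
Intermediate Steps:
I = 36
Function('M')(O) = Mul(-6, O) (Function('M')(O) = Mul(Mul(2, O), -3) = Mul(-6, O))
Function('d')(E) = Rational(1, 20) (Function('d')(E) = Mul(Rational(-1, 2), Pow(Add(-2, -8), -1)) = Mul(Rational(-1, 2), Pow(-10, -1)) = Mul(Rational(-1, 2), Rational(-1, 10)) = Rational(1, 20))
Add(Mul(Function('M')(5), Function('d')(w)), I) = Add(Mul(Mul(-6, 5), Rational(1, 20)), 36) = Add(Mul(-30, Rational(1, 20)), 36) = Add(Rational(-3, 2), 36) = Rational(69, 2)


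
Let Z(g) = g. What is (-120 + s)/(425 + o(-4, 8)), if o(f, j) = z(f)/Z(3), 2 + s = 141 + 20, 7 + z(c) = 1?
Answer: 13/141 ≈ 0.092199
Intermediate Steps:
z(c) = -6 (z(c) = -7 + 1 = -6)
s = 159 (s = -2 + (141 + 20) = -2 + 161 = 159)
o(f, j) = -2 (o(f, j) = -6/3 = -6*⅓ = -2)
(-120 + s)/(425 + o(-4, 8)) = (-120 + 159)/(425 - 2) = 39/423 = 39*(1/423) = 13/141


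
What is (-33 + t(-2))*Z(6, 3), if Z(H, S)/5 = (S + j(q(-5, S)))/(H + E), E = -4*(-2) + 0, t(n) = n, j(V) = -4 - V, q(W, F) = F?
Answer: 50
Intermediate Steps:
E = 8 (E = 8 + 0 = 8)
Z(H, S) = -20/(8 + H) (Z(H, S) = 5*((S + (-4 - S))/(H + 8)) = 5*(-4/(8 + H)) = -20/(8 + H))
(-33 + t(-2))*Z(6, 3) = (-33 - 2)*(-20/(8 + 6)) = -(-700)/14 = -35*(-10/7) = 50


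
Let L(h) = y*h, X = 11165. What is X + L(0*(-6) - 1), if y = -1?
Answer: 11166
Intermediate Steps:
L(h) = -h
X + L(0*(-6) - 1) = 11165 - (0*(-6) - 1) = 11165 - (0 - 1) = 11165 - 1*(-1) = 11165 + 1 = 11166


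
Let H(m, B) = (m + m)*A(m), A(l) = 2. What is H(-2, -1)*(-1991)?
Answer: 15928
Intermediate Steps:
H(m, B) = 4*m (H(m, B) = (m + m)*2 = (2*m)*2 = 4*m)
H(-2, -1)*(-1991) = (4*(-2))*(-1991) = -8*(-1991) = 15928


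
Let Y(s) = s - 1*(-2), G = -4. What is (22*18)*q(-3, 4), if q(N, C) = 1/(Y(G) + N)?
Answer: -396/5 ≈ -79.200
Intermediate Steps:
Y(s) = 2 + s (Y(s) = s + 2 = 2 + s)
q(N, C) = 1/(-2 + N) (q(N, C) = 1/((2 - 4) + N) = 1/(-2 + N))
(22*18)*q(-3, 4) = (22*18)/(-2 - 3) = 396/(-5) = 396*(-1/5) = -396/5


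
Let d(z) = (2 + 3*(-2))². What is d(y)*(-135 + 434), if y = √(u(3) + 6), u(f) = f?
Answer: 4784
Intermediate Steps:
y = 3 (y = √(3 + 6) = √9 = 3)
d(z) = 16 (d(z) = (2 - 6)² = (-4)² = 16)
d(y)*(-135 + 434) = 16*(-135 + 434) = 16*299 = 4784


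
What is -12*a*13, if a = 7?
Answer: -1092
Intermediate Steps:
-12*a*13 = -12*7*13 = -84*13 = -1092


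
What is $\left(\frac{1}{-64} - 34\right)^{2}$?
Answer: $\frac{4739329}{4096} \approx 1157.1$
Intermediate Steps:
$\left(\frac{1}{-64} - 34\right)^{2} = \left(- \frac{1}{64} - 34\right)^{2} = \left(- \frac{2177}{64}\right)^{2} = \frac{4739329}{4096}$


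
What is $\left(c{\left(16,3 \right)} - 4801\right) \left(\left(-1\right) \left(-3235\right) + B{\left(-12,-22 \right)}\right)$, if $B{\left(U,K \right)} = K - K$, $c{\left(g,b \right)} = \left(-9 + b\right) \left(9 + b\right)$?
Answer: $-15764155$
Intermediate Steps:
$B{\left(U,K \right)} = 0$
$\left(c{\left(16,3 \right)} - 4801\right) \left(\left(-1\right) \left(-3235\right) + B{\left(-12,-22 \right)}\right) = \left(\left(-81 + 3^{2}\right) - 4801\right) \left(\left(-1\right) \left(-3235\right) + 0\right) = \left(\left(-81 + 9\right) - 4801\right) \left(3235 + 0\right) = \left(-72 - 4801\right) 3235 = \left(-4873\right) 3235 = -15764155$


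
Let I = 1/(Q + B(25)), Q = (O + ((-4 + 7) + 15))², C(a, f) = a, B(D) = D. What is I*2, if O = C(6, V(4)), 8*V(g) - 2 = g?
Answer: 2/601 ≈ 0.0033278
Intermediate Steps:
V(g) = ¼ + g/8
O = 6
Q = 576 (Q = (6 + ((-4 + 7) + 15))² = (6 + (3 + 15))² = (6 + 18)² = 24² = 576)
I = 1/601 (I = 1/(576 + 25) = 1/601 ≈ 0.0016639)
I*2 = (1/601)*2 = 2/601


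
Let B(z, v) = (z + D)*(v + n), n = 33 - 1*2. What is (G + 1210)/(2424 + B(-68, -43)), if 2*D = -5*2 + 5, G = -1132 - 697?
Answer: -619/3270 ≈ -0.18930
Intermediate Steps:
G = -1829
n = 31 (n = 33 - 2 = 31)
D = -5/2 (D = (-5*2 + 5)/2 = (-10 + 5)/2 = (1/2)*(-5) = -5/2 ≈ -2.5000)
B(z, v) = (31 + v)*(-5/2 + z) (B(z, v) = (z - 5/2)*(v + 31) = (-5/2 + z)*(31 + v) = (31 + v)*(-5/2 + z))
(G + 1210)/(2424 + B(-68, -43)) = (-1829 + 1210)/(2424 + (-155/2 + 31*(-68) - 5/2*(-43) - 43*(-68))) = -619/(2424 + (-155/2 - 2108 + 215/2 + 2924)) = -619/(2424 + 846) = -619/3270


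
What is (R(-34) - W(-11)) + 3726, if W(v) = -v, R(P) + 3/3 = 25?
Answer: 3739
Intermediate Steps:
R(P) = 24 (R(P) = -1 + 25 = 24)
(R(-34) - W(-11)) + 3726 = (24 - (-1)*(-11)) + 3726 = (24 - 1*11) + 3726 = (24 - 11) + 3726 = 13 + 3726 = 3739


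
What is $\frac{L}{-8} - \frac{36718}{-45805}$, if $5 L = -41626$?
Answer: $\frac{38162953}{36644} \approx 1041.5$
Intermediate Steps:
$L = - \frac{41626}{5}$ ($L = \frac{1}{5} \left(-41626\right) = - \frac{41626}{5} \approx -8325.2$)
$\frac{L}{-8} - \frac{36718}{-45805} = - \frac{41626}{5 \left(-8\right)} - \frac{36718}{-45805} = \left(- \frac{41626}{5}\right) \left(- \frac{1}{8}\right) - - \frac{36718}{45805} = \frac{20813}{20} + \frac{36718}{45805} = \frac{38162953}{36644}$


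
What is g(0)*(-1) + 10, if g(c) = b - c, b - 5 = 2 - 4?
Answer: 7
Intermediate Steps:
b = 3 (b = 5 + (2 - 4) = 5 - 2 = 3)
g(c) = 3 - c
g(0)*(-1) + 10 = (3 - 1*0)*(-1) + 10 = (3 + 0)*(-1) + 10 = 3*(-1) + 10 = -3 + 10 = 7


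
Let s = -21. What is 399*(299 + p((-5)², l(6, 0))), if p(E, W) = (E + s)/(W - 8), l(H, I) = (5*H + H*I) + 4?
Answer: 1551711/13 ≈ 1.1936e+5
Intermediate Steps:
l(H, I) = 4 + 5*H + H*I
p(E, W) = (-21 + E)/(-8 + W) (p(E, W) = (E - 21)/(W - 8) = (-21 + E)/(-8 + W))
399*(299 + p((-5)², l(6, 0))) = 399*(299 + (-21 + (-5)²)/(-8 + (4 + 5*6 + 6*0))) = 399*(299 + (-21 + 25)/(-8 + (4 + 30 + 0))) = 399*(299 + 4/(-8 + 34)) = 399*(299 + 4/26) = 399*(299 + (1/26)*4) = 399*(299 + 2/13) = 399*(3889/13) = 1551711/13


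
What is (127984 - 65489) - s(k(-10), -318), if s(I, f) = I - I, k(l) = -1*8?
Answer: 62495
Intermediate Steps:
k(l) = -8
s(I, f) = 0
(127984 - 65489) - s(k(-10), -318) = (127984 - 65489) - 1*0 = 62495 + 0 = 62495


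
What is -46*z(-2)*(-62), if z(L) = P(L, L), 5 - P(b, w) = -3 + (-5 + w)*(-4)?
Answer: -57040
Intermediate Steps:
P(b, w) = -12 + 4*w (P(b, w) = 5 - (-3 + (-5 + w)*(-4)) = 5 - (-3 + (20 - 4*w)) = 5 - (17 - 4*w) = 5 + (-17 + 4*w) = -12 + 4*w)
z(L) = -12 + 4*L
-46*z(-2)*(-62) = -46*(-12 + 4*(-2))*(-62) = -46*(-12 - 8)*(-62) = -46*(-20)*(-62) = 920*(-62) = -57040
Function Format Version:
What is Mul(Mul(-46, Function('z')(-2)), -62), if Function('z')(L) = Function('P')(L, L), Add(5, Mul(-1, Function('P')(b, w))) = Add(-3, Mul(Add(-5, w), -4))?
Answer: -57040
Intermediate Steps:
Function('P')(b, w) = Add(-12, Mul(4, w)) (Function('P')(b, w) = Add(5, Mul(-1, Add(-3, Mul(Add(-5, w), -4)))) = Add(5, Mul(-1, Add(-3, Add(20, Mul(-4, w))))) = Add(5, Mul(-1, Add(17, Mul(-4, w)))) = Add(5, Add(-17, Mul(4, w))) = Add(-12, Mul(4, w)))
Function('z')(L) = Add(-12, Mul(4, L))
Mul(Mul(-46, Function('z')(-2)), -62) = Mul(Mul(-46, Add(-12, Mul(4, -2))), -62) = Mul(Mul(-46, Add(-12, -8)), -62) = Mul(Mul(-46, -20), -62) = Mul(920, -62) = -57040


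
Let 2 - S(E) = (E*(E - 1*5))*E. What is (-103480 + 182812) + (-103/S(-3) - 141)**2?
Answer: 545450401/5476 ≈ 99608.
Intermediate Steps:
S(E) = 2 - E**2*(-5 + E) (S(E) = 2 - E*(E - 1*5)*E = 2 - E*(E - 5)*E = 2 - E*(-5 + E)*E = 2 - E**2*(-5 + E))
(-103480 + 182812) + (-103/S(-3) - 141)**2 = (-103480 + 182812) + (-103/(2 - 1*(-3)**3 + 5*(-3)**2) - 141)**2 = 79332 + (-103/(2 - 1*(-27) + 5*9) - 141)**2 = 79332 + (-103/(2 + 27 + 45) - 141)**2 = 79332 + (-103/74 - 141)**2 = 79332 + (-10537/74)**2 = 79332 + 111028369/5476 = 545450401/5476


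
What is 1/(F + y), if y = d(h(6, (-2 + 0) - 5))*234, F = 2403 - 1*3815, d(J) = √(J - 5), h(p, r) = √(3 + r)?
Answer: -1/(1412 - 234*√(-5 + 2*I)) ≈ -0.00065511 - 0.00026679*I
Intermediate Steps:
d(J) = √(-5 + J)
F = -1412 (F = 2403 - 3815 = -1412)
y = 234*√(-5 + 2*I) (y = √(-5 + √(3 + ((-2 + 0) - 5)))*234 = √(-5 + √(3 + (-2 - 5)))*234 = √(-5 + √(3 - 7))*234 = √(-5 + √(-4))*234 = √(-5 + 2*I)*234 = 234*√(-5 + 2*I) ≈ 102.69 + 533.22*I)
1/(F + y) = 1/(-1412 + 234*√(-5 + 2*I))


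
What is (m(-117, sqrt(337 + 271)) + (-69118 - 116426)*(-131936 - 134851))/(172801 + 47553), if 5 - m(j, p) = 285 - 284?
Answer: 24750363566/110177 ≈ 2.2464e+5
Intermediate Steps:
m(j, p) = 4 (m(j, p) = 5 - (285 - 284) = 5 - 1*1 = 5 - 1 = 4)
(m(-117, sqrt(337 + 271)) + (-69118 - 116426)*(-131936 - 134851))/(172801 + 47553) = (4 + (-69118 - 116426)*(-131936 - 134851))/(172801 + 47553) = (4 - 185544*(-266787))/220354 = (4 + 49500727128)*(1/220354) = 49500727132*(1/220354) = 24750363566/110177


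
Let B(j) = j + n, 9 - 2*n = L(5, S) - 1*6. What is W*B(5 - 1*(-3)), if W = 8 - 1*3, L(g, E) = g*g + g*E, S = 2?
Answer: -10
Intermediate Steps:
L(g, E) = g**2 + E*g
n = -10 (n = 9/2 - (5*(2 + 5) - 1*6)/2 = 9/2 - (5*7 - 6)/2 = 9/2 - (35 - 6)/2 = 9/2 - 1/2*29 = 9/2 - 29/2 = -10)
W = 5 (W = 8 - 3 = 5)
B(j) = -10 + j (B(j) = j - 10 = -10 + j)
W*B(5 - 1*(-3)) = 5*(-10 + (5 - 1*(-3))) = 5*(-10 + (5 + 3)) = 5*(-10 + 8) = 5*(-2) = -10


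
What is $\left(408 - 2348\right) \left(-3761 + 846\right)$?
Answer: $5655100$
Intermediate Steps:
$\left(408 - 2348\right) \left(-3761 + 846\right) = \left(-1940\right) \left(-2915\right) = 5655100$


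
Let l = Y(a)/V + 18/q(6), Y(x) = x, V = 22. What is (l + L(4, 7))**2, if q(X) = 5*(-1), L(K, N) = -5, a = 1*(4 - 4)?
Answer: 1849/25 ≈ 73.960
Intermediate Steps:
a = 0 (a = 1*0 = 0)
q(X) = -5
l = -18/5 (l = 0/22 + 18/(-5) = 0*(1/22) + 18*(-1/5) = 0 - 18/5 = -18/5 ≈ -3.6000)
(l + L(4, 7))**2 = (-18/5 - 5)**2 = (-43/5)**2 = 1849/25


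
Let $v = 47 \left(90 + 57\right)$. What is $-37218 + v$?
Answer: $-30309$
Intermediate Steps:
$v = 6909$ ($v = 47 \cdot 147 = 6909$)
$-37218 + v = -37218 + 6909 = -30309$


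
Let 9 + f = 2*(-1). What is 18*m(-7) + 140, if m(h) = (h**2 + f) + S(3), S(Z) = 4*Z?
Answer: 1040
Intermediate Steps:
f = -11 (f = -9 + 2*(-1) = -9 - 2 = -11)
m(h) = 1 + h**2 (m(h) = (h**2 - 11) + 4*3 = (-11 + h**2) + 12 = 1 + h**2)
18*m(-7) + 140 = 18*(1 + (-7)**2) + 140 = 18*(1 + 49) + 140 = 18*50 + 140 = 900 + 140 = 1040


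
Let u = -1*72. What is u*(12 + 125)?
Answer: -9864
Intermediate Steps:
u = -72
u*(12 + 125) = -72*(12 + 125) = -72*137 = -9864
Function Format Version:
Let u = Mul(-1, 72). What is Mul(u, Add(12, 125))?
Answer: -9864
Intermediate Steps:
u = -72
Mul(u, Add(12, 125)) = Mul(-72, Add(12, 125)) = Mul(-72, 137) = -9864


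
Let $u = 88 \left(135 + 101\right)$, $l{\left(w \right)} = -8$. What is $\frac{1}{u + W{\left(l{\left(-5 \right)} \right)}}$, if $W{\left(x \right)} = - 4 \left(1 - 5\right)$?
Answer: $\frac{1}{20784} \approx 4.8114 \cdot 10^{-5}$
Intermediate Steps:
$W{\left(x \right)} = 16$ ($W{\left(x \right)} = \left(-4\right) \left(-4\right) = 16$)
$u = 20768$ ($u = 88 \cdot 236 = 20768$)
$\frac{1}{u + W{\left(l{\left(-5 \right)} \right)}} = \frac{1}{20768 + 16} = \frac{1}{20784}$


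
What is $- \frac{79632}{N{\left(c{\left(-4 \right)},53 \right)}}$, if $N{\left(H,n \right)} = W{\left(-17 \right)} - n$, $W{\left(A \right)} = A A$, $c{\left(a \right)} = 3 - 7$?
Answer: $- \frac{19908}{59} \approx -337.42$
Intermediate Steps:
$c{\left(a \right)} = -4$ ($c{\left(a \right)} = 3 - 7 = -4$)
$W{\left(A \right)} = A^{2}$
$N{\left(H,n \right)} = 289 - n$ ($N{\left(H,n \right)} = \left(-17\right)^{2} - n = 289 - n$)
$- \frac{79632}{N{\left(c{\left(-4 \right)},53 \right)}} = - \frac{79632}{289 - 53} = - \frac{79632}{236} = \left(-79632\right) \frac{1}{236} = - \frac{19908}{59}$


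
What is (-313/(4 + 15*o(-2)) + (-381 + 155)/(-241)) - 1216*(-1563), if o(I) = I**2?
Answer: 29314916823/15424 ≈ 1.9006e+6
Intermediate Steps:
(-313/(4 + 15*o(-2)) + (-381 + 155)/(-241)) - 1216*(-1563) = (-313/(4 + 15*(-2)**2) + (-381 + 155)/(-241)) - 1216*(-1563) = (-313/(4 + 15*4) - 226*(-1/241)) + 1900608 = (-313/(4 + 60) + 226/241) + 1900608 = (-313/64 + 226/241) + 1900608 = -60969/15424 + 1900608 = 29314916823/15424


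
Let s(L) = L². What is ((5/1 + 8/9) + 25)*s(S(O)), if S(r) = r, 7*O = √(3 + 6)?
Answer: 278/49 ≈ 5.6735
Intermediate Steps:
O = 3/7 (O = √(3 + 6)/7 = √9/7 = (⅐)*3 = 3/7 ≈ 0.42857)
((5/1 + 8/9) + 25)*s(S(O)) = ((5/1 + 8/9) + 25)*(3/7)² = ((5*1 + 8*(⅑)) + 25)*(9/49) = ((5 + 8/9) + 25)*(9/49) = (53/9 + 25)*(9/49) = (278/9)*(9/49) = 278/49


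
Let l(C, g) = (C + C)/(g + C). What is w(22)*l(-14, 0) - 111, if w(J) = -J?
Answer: -155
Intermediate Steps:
l(C, g) = 2*C/(C + g) (l(C, g) = (2*C)/(C + g) = 2*C/(C + g))
w(22)*l(-14, 0) - 111 = (-1*22)*(2*(-14)/(-14 + 0)) - 111 = -44*(-14)/(-14) - 111 = -44*(-14)*(-1)/14 - 111 = -22*2 - 111 = -44 - 111 = -155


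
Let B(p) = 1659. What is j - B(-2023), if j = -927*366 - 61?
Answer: -341002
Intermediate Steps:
j = -339343 (j = -339282 - 61 = -339343)
j - B(-2023) = -339343 - 1*1659 = -339343 - 1659 = -341002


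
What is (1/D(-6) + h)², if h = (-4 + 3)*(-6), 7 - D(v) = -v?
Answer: 49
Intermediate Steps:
D(v) = 7 + v (D(v) = 7 - (-1)*v = 7 + v)
h = 6 (h = -1*(-6) = 6)
(1/D(-6) + h)² = (1/(7 - 6) + 6)² = (1/1 + 6)² = (1 + 6)² = 7² = 49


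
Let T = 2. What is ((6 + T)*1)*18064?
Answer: 144512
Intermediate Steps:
((6 + T)*1)*18064 = ((6 + 2)*1)*18064 = (8*1)*18064 = 8*18064 = 144512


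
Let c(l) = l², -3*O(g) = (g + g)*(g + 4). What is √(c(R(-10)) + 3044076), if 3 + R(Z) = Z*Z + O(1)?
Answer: √27475645/3 ≈ 1747.2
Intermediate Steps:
O(g) = -2*g*(4 + g)/3 (O(g) = -(g + g)*(g + 4)/3 = -2*g*(4 + g)/3)
R(Z) = -19/3 + Z² (R(Z) = -3 + (Z*Z - ⅔*1*(4 + 1)) = -3 + (Z² - ⅔*1*5) = -3 + (Z² - 10/3) = -3 + (-10/3 + Z²) = -19/3 + Z²)
√(c(R(-10)) + 3044076) = √((-19/3 + (-10)²)² + 3044076) = √((-19/3 + 100)² + 3044076) = √((281/3)² + 3044076) = √(78961/9 + 3044076) = √(27475645/9) = √27475645/3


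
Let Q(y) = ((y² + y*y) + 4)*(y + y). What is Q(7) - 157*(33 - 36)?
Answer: 1899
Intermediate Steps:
Q(y) = 2*y*(4 + 2*y²) (Q(y) = ((y² + y²) + 4)*(2*y) = (2*y² + 4)*(2*y) = (4 + 2*y²)*(2*y) = 2*y*(4 + 2*y²))
Q(7) - 157*(33 - 36) = 4*7*(2 + 7²) - 157*(33 - 36) = 4*7*(2 + 49) - 157*(-3) = 4*7*51 + 471 = 1428 + 471 = 1899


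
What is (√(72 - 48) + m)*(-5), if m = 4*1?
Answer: -20 - 10*√6 ≈ -44.495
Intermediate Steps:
m = 4
(√(72 - 48) + m)*(-5) = (√(72 - 48) + 4)*(-5) = (√24 + 4)*(-5) = (2*√6 + 4)*(-5) = (4 + 2*√6)*(-5) = -20 - 10*√6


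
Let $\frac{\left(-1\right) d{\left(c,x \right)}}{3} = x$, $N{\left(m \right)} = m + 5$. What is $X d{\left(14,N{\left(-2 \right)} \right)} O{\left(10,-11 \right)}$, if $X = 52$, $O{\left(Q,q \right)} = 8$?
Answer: $-3744$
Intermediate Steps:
$N{\left(m \right)} = 5 + m$
$d{\left(c,x \right)} = - 3 x$
$X d{\left(14,N{\left(-2 \right)} \right)} O{\left(10,-11 \right)} = 52 \left(- 3 \left(5 - 2\right)\right) 8 = 52 \left(\left(-3\right) 3\right) 8 = 52 \left(-9\right) 8 = \left(-468\right) 8 = -3744$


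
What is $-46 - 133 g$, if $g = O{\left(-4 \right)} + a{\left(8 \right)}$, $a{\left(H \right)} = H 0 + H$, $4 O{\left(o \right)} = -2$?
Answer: $- \frac{2087}{2} \approx -1043.5$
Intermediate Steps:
$O{\left(o \right)} = - \frac{1}{2}$ ($O{\left(o \right)} = \frac{1}{4} \left(-2\right) = - \frac{1}{2}$)
$a{\left(H \right)} = H$ ($a{\left(H \right)} = 0 + H = H$)
$g = \frac{15}{2}$ ($g = - \frac{1}{2} + 8 = \frac{15}{2} \approx 7.5$)
$-46 - 133 g = -46 - \frac{1995}{2} = - \frac{2087}{2}$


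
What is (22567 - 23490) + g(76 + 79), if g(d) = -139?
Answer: -1062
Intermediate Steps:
(22567 - 23490) + g(76 + 79) = (22567 - 23490) - 139 = -923 - 139 = -1062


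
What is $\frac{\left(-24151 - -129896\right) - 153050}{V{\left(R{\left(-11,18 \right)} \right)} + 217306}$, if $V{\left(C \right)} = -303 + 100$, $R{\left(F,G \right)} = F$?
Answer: $- \frac{47305}{217103} \approx -0.21789$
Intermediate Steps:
$V{\left(C \right)} = -203$
$\frac{\left(-24151 - -129896\right) - 153050}{V{\left(R{\left(-11,18 \right)} \right)} + 217306} = \frac{\left(-24151 - -129896\right) - 153050}{-203 + 217306} = \frac{\left(-24151 + 129896\right) - 153050}{217103} = \left(105745 - 153050\right) \frac{1}{217103} = \left(-47305\right) \frac{1}{217103} = - \frac{47305}{217103}$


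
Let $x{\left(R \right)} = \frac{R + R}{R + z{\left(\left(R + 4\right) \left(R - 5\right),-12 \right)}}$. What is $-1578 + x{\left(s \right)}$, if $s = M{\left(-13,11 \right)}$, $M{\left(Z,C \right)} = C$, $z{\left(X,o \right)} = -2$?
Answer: $- \frac{14180}{9} \approx -1575.6$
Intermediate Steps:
$s = 11$
$x{\left(R \right)} = \frac{2 R}{-2 + R}$ ($x{\left(R \right)} = \frac{R + R}{R - 2} = \frac{2 R}{-2 + R}$)
$-1578 + x{\left(s \right)} = -1578 + 2 \cdot 11 \frac{1}{-2 + 11} = -1578 + 2 \cdot 11 \cdot \frac{1}{9} = -1578 + \frac{22}{9} = - \frac{14180}{9}$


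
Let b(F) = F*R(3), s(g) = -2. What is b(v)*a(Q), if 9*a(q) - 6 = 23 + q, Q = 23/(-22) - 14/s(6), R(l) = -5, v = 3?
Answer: -3845/66 ≈ -58.258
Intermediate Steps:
b(F) = -5*F (b(F) = F*(-5) = -5*F)
Q = 131/22 (Q = 23/(-22) - 14/(-2) = 23*(-1/22) - 14*(-1/2) = -23/22 + 7 = 131/22 ≈ 5.9545)
a(q) = 29/9 + q/9 (a(q) = 2/3 + (23 + q)/9 = 2/3 + (23/9 + q/9) = 29/9 + q/9)
b(v)*a(Q) = (-5*3)*(29/9 + (1/9)*(131/22)) = -15*(29/9 + 131/198) = -15*769/198 = -3845/66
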